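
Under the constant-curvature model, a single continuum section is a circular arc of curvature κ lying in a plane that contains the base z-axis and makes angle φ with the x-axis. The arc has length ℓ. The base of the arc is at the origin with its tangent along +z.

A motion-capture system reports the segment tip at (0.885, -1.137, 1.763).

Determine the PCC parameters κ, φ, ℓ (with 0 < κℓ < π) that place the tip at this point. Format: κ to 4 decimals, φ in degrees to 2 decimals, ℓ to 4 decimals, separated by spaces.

ρ = √(x²+y²) = √(0.885² + -1.137²) = 1.44083
φ = atan2(y, x) mod 360° = atan2(-1.137, 0.885) = 307.8959°
|p|² = ρ² + z² = 1.44083² + 1.763² = 5.18416
κ = 2ρ / |p|² = 2×1.44083 / 5.18416 = 0.55586
θ = 2·atan2(ρ, z) = 2·atan2(1.44083, 1.763) = 1.37036 rad
ℓ = θ/κ = 1.37036/0.55586 = 2.46529

0.5559 307.90 2.4653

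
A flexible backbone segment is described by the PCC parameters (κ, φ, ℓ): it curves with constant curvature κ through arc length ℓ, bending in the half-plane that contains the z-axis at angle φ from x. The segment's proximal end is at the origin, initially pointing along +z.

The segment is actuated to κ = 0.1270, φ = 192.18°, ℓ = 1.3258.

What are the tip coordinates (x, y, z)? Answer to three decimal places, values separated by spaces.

-0.109 -0.023 1.320

θ = κ·ℓ = 0.1270 × 1.3258 = 0.16838 rad
ρ = (1 − cos θ)/κ = (1 − 0.98586)/0.1270 = 0.11135
z = sin θ / κ = 0.16758/0.1270 = 1.31954
x = ρ cos φ = 0.11135 × cos(192.18°) = -0.10885
y = ρ sin φ = 0.11135 × sin(192.18°) = -0.02349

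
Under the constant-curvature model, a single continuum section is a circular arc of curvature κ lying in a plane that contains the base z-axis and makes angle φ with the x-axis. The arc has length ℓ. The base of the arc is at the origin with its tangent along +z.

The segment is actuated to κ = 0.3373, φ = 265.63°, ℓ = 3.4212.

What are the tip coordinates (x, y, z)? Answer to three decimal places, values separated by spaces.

θ = κ·ℓ = 0.3373 × 3.4212 = 1.15397 rad
ρ = (1 − cos θ)/κ = (1 − 0.40486)/0.3373 = 1.76442
z = sin θ / κ = 0.91438/0.3373 = 2.71088
x = ρ cos φ = 1.76442 × cos(265.63°) = -0.13444
y = ρ sin φ = 1.76442 × sin(265.63°) = -1.75929

-0.134 -1.759 2.711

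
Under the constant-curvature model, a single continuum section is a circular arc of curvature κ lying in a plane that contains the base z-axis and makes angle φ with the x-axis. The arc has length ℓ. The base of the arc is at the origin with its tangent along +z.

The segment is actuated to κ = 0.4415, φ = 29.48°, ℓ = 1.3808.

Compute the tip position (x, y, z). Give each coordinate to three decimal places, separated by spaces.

0.355 0.201 1.297

θ = κ·ℓ = 0.4415 × 1.3808 = 0.60962 rad
ρ = (1 − cos θ)/κ = (1 − 0.81986)/0.4415 = 0.40801
z = sin θ / κ = 0.57256/0.4415 = 1.29685
x = ρ cos φ = 0.40801 × cos(29.48°) = 0.35518
y = ρ sin φ = 0.40801 × sin(29.48°) = 0.20079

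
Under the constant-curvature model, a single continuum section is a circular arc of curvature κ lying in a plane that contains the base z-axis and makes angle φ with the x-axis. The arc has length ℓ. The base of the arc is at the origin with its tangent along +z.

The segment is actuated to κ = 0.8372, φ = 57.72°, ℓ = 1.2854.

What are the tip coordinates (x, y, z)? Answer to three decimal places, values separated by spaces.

θ = κ·ℓ = 0.8372 × 1.2854 = 1.07614 rad
ρ = (1 − cos θ)/κ = (1 − 0.47473)/0.8372 = 0.62741
z = sin θ / κ = 0.88013/0.8372 = 1.05128
x = ρ cos φ = 0.62741 × cos(57.72°) = 0.33507
y = ρ sin φ = 0.62741 × sin(57.72°) = 0.53044

0.335 0.530 1.051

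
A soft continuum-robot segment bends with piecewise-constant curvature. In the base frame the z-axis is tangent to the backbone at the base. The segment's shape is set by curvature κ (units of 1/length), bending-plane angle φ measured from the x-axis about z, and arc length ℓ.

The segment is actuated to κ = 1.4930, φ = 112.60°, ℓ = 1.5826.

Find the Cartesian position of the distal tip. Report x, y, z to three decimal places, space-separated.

θ = κ·ℓ = 1.4930 × 1.5826 = 2.36282 rad
ρ = (1 − cos θ)/κ = (1 − -0.71178)/1.4930 = 1.14654
z = sin θ / κ = 0.70241/1.4930 = 0.47047
x = ρ cos φ = 1.14654 × cos(112.60°) = -0.44061
y = ρ sin φ = 1.14654 × sin(112.60°) = 1.05849

-0.441 1.058 0.470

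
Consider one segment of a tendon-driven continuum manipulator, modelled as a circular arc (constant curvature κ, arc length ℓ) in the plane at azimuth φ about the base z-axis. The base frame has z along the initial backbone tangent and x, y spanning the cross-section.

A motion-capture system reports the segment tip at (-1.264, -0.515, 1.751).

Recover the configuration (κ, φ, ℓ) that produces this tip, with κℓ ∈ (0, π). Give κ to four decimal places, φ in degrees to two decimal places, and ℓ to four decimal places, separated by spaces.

0.5538 202.17 2.3910

ρ = √(x²+y²) = √(-1.264² + -0.515²) = 1.36489
φ = atan2(y, x) mod 360° = atan2(-0.515, -1.264) = 202.1678°
|p|² = ρ² + z² = 1.36489² + 1.751² = 4.92892
κ = 2ρ / |p|² = 2×1.36489 / 4.92892 = 0.55383
θ = 2·atan2(ρ, z) = 2·atan2(1.36489, 1.751) = 1.32422 rad
ℓ = θ/κ = 1.32422/0.55383 = 2.39103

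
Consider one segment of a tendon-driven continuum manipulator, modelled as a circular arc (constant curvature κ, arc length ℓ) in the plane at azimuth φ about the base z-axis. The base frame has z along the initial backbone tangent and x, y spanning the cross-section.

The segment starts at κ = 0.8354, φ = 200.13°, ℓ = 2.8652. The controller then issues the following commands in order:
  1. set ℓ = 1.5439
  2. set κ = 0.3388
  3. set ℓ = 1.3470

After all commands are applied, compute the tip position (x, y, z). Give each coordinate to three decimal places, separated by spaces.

initial: κ=0.8354, φ=200.13°, ℓ=2.8652
cmd 1: set ℓ=1.5439 → (κ,φ,ℓ)=(0.8354,200.13°,1.5439) → tip=(-0.8122,-0.2977,1.1501)
cmd 2: set κ=0.3388 → (κ,φ,ℓ)=(0.3388,200.13°,1.5439) → tip=(-0.3706,-0.1358,1.4745)
cmd 3: set ℓ=1.3470 → (κ,φ,ℓ)=(0.3388,200.13°,1.3470) → tip=(-0.2836,-0.1040,1.3007)

-0.284 -0.104 1.301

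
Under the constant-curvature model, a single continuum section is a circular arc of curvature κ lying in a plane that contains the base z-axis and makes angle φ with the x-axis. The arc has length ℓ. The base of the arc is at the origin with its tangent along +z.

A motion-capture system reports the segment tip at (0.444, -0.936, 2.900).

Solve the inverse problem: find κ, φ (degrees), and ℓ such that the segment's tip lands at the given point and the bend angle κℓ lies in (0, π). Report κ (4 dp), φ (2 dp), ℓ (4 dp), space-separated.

ρ = √(x²+y²) = √(0.444² + -0.936²) = 1.03597
φ = atan2(y, x) mod 360° = atan2(-0.936, 0.444) = 295.3777°
|p|² = ρ² + z² = 1.03597² + 2.900² = 9.48323
κ = 2ρ / |p|² = 2×1.03597 / 9.48323 = 0.21848
θ = 2·atan2(ρ, z) = 2·atan2(1.03597, 2.900) = 0.68620 rad
ℓ = θ/κ = 0.68620/0.21848 = 3.14074

0.2185 295.38 3.1407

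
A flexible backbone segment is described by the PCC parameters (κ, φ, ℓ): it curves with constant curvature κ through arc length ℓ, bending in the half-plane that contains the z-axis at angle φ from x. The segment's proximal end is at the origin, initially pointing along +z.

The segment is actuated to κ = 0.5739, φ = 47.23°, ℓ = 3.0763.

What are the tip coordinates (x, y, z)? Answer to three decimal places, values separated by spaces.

1.412 1.527 1.710

θ = κ·ℓ = 0.5739 × 3.0763 = 1.76549 rad
ρ = (1 − cos θ)/κ = (1 − -0.19346)/0.5739 = 2.07957
z = sin θ / κ = 0.98111/0.5739 = 1.70954
x = ρ cos φ = 2.07957 × cos(47.23°) = 1.41215
y = ρ sin φ = 2.07957 × sin(47.23°) = 1.52658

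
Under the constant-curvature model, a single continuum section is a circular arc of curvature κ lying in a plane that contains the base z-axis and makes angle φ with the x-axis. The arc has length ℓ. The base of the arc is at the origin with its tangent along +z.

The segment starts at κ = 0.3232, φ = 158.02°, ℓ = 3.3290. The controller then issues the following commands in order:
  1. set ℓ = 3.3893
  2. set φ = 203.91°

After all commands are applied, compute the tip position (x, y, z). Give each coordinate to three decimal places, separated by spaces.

initial: κ=0.3232, φ=158.02°, ℓ=3.3290
cmd 1: set ℓ=3.3893 → (κ,φ,ℓ)=(0.3232,158.02°,3.3893) → tip=(-1.5560,0.6280,2.7510)
cmd 2: set φ=203.91° → (κ,φ,ℓ)=(0.3232,203.91°,3.3893) → tip=(-1.5340,-0.6801,2.7510)

-1.534 -0.680 2.751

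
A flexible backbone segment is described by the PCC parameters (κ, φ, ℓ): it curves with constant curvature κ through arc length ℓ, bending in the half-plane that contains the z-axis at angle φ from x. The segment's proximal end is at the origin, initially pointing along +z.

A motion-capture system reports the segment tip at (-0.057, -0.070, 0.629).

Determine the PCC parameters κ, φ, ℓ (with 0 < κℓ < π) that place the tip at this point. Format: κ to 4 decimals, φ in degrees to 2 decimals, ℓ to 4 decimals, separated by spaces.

ρ = √(x²+y²) = √(-0.057² + -0.070²) = 0.09027
φ = atan2(y, x) mod 360° = atan2(-0.070, -0.057) = 230.8446°
|p|² = ρ² + z² = 0.09027² + 0.629² = 0.40379
κ = 2ρ / |p|² = 2×0.09027 / 0.40379 = 0.44712
θ = 2·atan2(ρ, z) = 2·atan2(0.09027, 0.629) = 0.28509 rad
ℓ = θ/κ = 0.28509/0.44712 = 0.63760

0.4471 230.84 0.6376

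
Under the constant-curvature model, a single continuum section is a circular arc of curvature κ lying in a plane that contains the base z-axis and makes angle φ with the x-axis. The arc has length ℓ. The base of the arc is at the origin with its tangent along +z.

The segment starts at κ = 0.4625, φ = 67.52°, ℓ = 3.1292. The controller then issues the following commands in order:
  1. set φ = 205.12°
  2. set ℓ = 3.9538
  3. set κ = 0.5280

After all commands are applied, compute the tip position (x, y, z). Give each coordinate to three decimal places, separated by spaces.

-2.562 -1.201 1.647

initial: κ=0.4625, φ=67.52°, ℓ=3.1292
cmd 1: set φ=205.12° → (κ,φ,ℓ)=(0.4625,205.12°,3.1292) → tip=(-1.7164,-0.8048,2.1457)
cmd 2: set ℓ=3.9538 → (κ,φ,ℓ)=(0.4625,205.12°,3.9538) → tip=(-2.4568,-1.1519,2.0907)
cmd 3: set κ=0.5280 → (κ,φ,ℓ)=(0.5280,205.12°,3.9538) → tip=(-2.5621,-1.2013,1.6466)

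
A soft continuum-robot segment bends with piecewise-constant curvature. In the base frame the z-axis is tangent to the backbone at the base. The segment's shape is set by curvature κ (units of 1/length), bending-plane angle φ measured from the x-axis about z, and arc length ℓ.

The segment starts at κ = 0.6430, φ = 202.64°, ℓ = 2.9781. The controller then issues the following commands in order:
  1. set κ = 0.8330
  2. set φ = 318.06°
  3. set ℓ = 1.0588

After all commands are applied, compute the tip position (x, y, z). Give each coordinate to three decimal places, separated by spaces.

0.325 -0.292 0.927

initial: κ=0.6430, φ=202.64°, ℓ=2.9781
cmd 1: set κ=0.8330 → (κ,φ,ℓ)=(0.8330,202.64°,2.9781) → tip=(-1.9827,-0.8269,0.7368)
cmd 2: set φ=318.06° → (κ,φ,ℓ)=(0.8330,318.06°,2.9781) → tip=(1.5980,-1.4358,0.7368)
cmd 3: set ℓ=1.0588 → (κ,φ,ℓ)=(0.8330,318.06°,1.0588) → tip=(0.3254,-0.2924,0.9268)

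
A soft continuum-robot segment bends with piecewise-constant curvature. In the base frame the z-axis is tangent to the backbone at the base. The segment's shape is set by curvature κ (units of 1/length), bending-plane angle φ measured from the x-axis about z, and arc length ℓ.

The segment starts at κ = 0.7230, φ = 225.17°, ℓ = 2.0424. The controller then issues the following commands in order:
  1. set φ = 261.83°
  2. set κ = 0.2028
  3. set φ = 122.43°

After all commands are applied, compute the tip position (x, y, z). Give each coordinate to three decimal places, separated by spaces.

initial: κ=0.7230, φ=225.17°, ℓ=2.0424
cmd 1: set φ=261.83° → (κ,φ,ℓ)=(0.7230,261.83°,2.0424) → tip=(-0.1781,-1.2404,1.3770)
cmd 2: set κ=0.2028 → (κ,φ,ℓ)=(0.2028,261.83°,2.0424) → tip=(-0.0593,-0.4127,1.9845)
cmd 3: set φ=122.43° → (κ,φ,ℓ)=(0.2028,122.43°,2.0424) → tip=(-0.2236,0.3519,1.9845)

-0.224 0.352 1.984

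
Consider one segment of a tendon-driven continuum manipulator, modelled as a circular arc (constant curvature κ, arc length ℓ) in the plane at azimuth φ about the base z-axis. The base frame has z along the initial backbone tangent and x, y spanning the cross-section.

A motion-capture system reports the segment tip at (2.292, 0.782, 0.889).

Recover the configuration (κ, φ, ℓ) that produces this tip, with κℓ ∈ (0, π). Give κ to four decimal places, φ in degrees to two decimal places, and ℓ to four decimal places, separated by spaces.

0.7278 18.84 3.3498

ρ = √(x²+y²) = √(2.292² + 0.782²) = 2.42173
φ = atan2(y, x) mod 360° = atan2(0.782, 2.292) = 18.8390°
|p|² = ρ² + z² = 2.42173² + 0.889² = 6.65511
κ = 2ρ / |p|² = 2×2.42173 / 6.65511 = 0.72778
θ = 2·atan2(ρ, z) = 2·atan2(2.42173, 0.889) = 2.43795 rad
ℓ = θ/κ = 2.43795/0.72778 = 3.34984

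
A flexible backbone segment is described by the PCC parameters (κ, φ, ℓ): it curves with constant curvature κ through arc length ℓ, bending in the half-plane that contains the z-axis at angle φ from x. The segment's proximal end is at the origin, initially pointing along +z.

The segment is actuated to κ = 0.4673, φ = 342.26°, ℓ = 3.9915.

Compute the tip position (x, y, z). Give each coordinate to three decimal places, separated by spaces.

2.630 -0.841 2.048

θ = κ·ℓ = 0.4673 × 3.9915 = 1.86523 rad
ρ = (1 − cos θ)/κ = (1 − -0.29020)/0.4673 = 2.76096
z = sin θ / κ = 0.95697/0.4673 = 2.04786
x = ρ cos φ = 2.76096 × cos(342.26°) = 2.62967
y = ρ sin φ = 2.76096 × sin(342.26°) = -0.84126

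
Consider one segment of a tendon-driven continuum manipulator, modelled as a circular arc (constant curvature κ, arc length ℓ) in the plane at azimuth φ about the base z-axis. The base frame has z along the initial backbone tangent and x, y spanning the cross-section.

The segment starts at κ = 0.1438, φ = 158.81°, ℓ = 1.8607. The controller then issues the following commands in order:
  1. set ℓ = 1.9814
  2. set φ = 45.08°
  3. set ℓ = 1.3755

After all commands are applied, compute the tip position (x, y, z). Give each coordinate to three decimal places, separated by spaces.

initial: κ=0.1438, φ=158.81°, ℓ=1.8607
cmd 1: set ℓ=1.9814 → (κ,φ,ℓ)=(0.1438,158.81°,1.9814) → tip=(-0.2614,0.1013,1.9547)
cmd 2: set φ=45.08° → (κ,φ,ℓ)=(0.1438,45.08°,1.9814) → tip=(0.1980,0.1985,1.9547)
cmd 3: set ℓ=1.3755 → (κ,φ,ℓ)=(0.1438,45.08°,1.3755) → tip=(0.0957,0.0960,1.3665)

0.096 0.096 1.367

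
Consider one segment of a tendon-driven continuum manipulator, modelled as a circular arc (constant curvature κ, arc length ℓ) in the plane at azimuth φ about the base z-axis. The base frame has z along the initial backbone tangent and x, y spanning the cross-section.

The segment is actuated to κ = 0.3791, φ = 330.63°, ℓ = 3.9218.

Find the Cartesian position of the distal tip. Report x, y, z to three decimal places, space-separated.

θ = κ·ℓ = 0.3791 × 3.9218 = 1.48675 rad
ρ = (1 − cos θ)/κ = (1 − 0.08394)/0.3791 = 2.41640
z = sin θ / κ = 0.99647/0.3791 = 2.62852
x = ρ cos φ = 2.41640 × cos(330.63°) = 2.10582
y = ρ sin φ = 2.41640 × sin(330.63°) = -1.18512

2.106 -1.185 2.629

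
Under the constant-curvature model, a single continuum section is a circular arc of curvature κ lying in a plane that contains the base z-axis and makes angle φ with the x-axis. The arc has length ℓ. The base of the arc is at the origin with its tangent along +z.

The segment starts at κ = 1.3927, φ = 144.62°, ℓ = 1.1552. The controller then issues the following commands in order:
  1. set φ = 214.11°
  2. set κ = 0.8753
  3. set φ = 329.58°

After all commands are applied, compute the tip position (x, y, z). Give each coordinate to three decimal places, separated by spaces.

initial: κ=1.3927, φ=144.62°, ℓ=1.1552
cmd 1: set φ=214.11° → (κ,φ,ℓ)=(1.3927,214.11°,1.1552) → tip=(-0.6171,-0.4180,0.7175)
cmd 2: set κ=0.8753 → (κ,φ,ℓ)=(0.8753,214.11°,1.1552) → tip=(-0.4437,-0.3005,0.9682)
cmd 3: set φ=329.58° → (κ,φ,ℓ)=(0.8753,329.58°,1.1552) → tip=(0.4622,-0.2714,0.9682)

0.462 -0.271 0.968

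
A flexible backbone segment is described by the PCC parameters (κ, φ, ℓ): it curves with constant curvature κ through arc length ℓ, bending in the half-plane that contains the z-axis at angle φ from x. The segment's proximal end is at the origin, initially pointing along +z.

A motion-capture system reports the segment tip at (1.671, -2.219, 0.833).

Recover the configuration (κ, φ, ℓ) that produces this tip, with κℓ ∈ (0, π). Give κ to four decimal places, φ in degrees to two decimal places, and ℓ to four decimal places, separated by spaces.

0.6606 306.98 3.8737

ρ = √(x²+y²) = √(1.671² + -2.219²) = 2.77781
φ = atan2(y, x) mod 360° = atan2(-2.219, 1.671) = 306.9813°
|p|² = ρ² + z² = 2.77781² + 0.833² = 8.41009
κ = 2ρ / |p|² = 2×2.77781 / 8.41009 = 0.66059
θ = 2·atan2(ρ, z) = 2·atan2(2.77781, 0.833) = 2.55890 rad
ℓ = θ/κ = 2.55890/0.66059 = 3.87367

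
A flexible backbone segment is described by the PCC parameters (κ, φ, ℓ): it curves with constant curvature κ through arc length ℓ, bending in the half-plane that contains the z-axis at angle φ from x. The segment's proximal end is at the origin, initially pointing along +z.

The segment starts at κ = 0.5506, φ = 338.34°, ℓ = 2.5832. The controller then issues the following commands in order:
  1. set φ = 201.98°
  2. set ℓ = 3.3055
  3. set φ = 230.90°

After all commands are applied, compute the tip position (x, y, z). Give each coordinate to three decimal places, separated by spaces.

initial: κ=0.5506, φ=338.34°, ℓ=2.5832
cmd 1: set φ=201.98° → (κ,φ,ℓ)=(0.5506,201.98°,2.5832) → tip=(-1.4350,-0.5792,1.7962)
cmd 2: set ℓ=3.3055 → (κ,φ,ℓ)=(0.5506,201.98°,3.3055) → tip=(-2.0996,-0.8474,1.7601)
cmd 3: set φ=230.90° → (κ,φ,ℓ)=(0.5506,230.90°,3.3055) → tip=(-1.4279,-1.7571,1.7601)

-1.428 -1.757 1.760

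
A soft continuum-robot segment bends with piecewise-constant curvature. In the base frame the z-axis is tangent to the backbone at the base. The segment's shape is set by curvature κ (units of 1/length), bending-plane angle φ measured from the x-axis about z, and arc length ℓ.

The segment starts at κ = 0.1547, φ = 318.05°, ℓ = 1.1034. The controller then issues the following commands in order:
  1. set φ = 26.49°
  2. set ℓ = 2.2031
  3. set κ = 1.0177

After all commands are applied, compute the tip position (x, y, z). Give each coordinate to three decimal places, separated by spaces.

1.426 0.711 0.769

initial: κ=0.1547, φ=318.05°, ℓ=1.1034
cmd 1: set φ=26.49° → (κ,φ,ℓ)=(0.1547,26.49°,1.1034) → tip=(0.0841,0.0419,1.0980)
cmd 2: set ℓ=2.2031 → (κ,φ,ℓ)=(0.1547,26.49°,2.2031) → tip=(0.3328,0.1658,2.1607)
cmd 3: set κ=1.0177 → (κ,φ,ℓ)=(1.0177,26.49°,2.2031) → tip=(1.4265,0.7109,0.7694)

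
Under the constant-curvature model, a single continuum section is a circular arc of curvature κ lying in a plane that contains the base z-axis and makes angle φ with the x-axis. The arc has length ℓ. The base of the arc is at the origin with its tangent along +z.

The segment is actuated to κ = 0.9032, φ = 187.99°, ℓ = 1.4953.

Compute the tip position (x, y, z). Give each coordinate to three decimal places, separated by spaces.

θ = κ·ℓ = 0.9032 × 1.4953 = 1.35055 rad
ρ = (1 − cos θ)/κ = (1 − 0.21847)/0.9032 = 0.86530
z = sin θ / κ = 0.97584/0.9032 = 1.08043
x = ρ cos φ = 0.86530 × cos(187.99°) = -0.85690
y = ρ sin φ = 0.86530 × sin(187.99°) = -0.12028

-0.857 -0.120 1.080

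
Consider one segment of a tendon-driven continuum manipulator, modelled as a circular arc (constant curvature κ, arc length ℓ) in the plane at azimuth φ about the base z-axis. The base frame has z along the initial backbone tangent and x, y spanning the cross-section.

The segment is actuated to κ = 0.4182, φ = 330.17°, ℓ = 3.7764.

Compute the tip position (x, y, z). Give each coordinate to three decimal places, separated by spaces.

2.092 -1.200 2.391

θ = κ·ℓ = 0.4182 × 3.7764 = 1.57929 rad
ρ = (1 − cos θ)/κ = (1 − -0.00849)/0.4182 = 2.41151
z = sin θ / κ = 0.99996/0.4182 = 2.39111
x = ρ cos φ = 2.41151 × cos(330.17°) = 2.09200
y = ρ sin φ = 2.41151 × sin(330.17°) = -1.19955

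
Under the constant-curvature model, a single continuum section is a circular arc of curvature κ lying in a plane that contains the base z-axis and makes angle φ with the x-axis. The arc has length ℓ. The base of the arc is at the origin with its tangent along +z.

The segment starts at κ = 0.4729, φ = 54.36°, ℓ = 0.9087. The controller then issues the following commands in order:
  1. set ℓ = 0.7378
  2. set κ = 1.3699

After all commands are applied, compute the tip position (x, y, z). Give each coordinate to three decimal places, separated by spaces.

0.199 0.278 0.618

initial: κ=0.4729, φ=54.36°, ℓ=0.9087
cmd 1: set ℓ=0.7378 → (κ,φ,ℓ)=(0.4729,54.36°,0.7378) → tip=(0.0742,0.1035,0.7229)
cmd 2: set κ=1.3699 → (κ,φ,ℓ)=(1.3699,54.36°,0.7378) → tip=(0.1994,0.2781,0.6184)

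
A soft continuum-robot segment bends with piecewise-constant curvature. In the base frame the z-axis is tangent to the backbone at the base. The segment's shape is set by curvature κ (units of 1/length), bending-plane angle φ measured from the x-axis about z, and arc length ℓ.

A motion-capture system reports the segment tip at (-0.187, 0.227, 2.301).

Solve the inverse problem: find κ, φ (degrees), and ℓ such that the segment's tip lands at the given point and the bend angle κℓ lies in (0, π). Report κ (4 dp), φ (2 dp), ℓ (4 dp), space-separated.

ρ = √(x²+y²) = √(-0.187² + 0.227²) = 0.29411
φ = atan2(y, x) mod 360° = atan2(0.227, -0.187) = 129.4813°
|p|² = ρ² + z² = 0.29411² + 2.301² = 5.38110
κ = 2ρ / |p|² = 2×0.29411 / 5.38110 = 0.10931
θ = 2·atan2(ρ, z) = 2·atan2(0.29411, 2.301) = 0.25425 rad
ℓ = θ/κ = 0.25425/0.10931 = 2.32598

0.1093 129.48 2.3260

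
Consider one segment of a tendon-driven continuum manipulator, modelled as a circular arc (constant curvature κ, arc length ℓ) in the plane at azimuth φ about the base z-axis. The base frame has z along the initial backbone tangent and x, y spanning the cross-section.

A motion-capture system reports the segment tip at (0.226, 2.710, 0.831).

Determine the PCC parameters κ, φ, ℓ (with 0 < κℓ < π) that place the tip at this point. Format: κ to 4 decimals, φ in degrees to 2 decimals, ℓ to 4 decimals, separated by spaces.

0.6726 85.23 3.7887

ρ = √(x²+y²) = √(0.226² + 2.710²) = 2.71941
φ = atan2(y, x) mod 360° = atan2(2.710, 0.226) = 85.2329°
|p|² = ρ² + z² = 2.71941² + 0.831² = 8.08574
κ = 2ρ / |p|² = 2×2.71941 / 8.08574 = 0.67264
θ = 2·atan2(ρ, z) = 2·atan2(2.71941, 0.831) = 2.54845 rad
ℓ = θ/κ = 2.54845/0.67264 = 3.78872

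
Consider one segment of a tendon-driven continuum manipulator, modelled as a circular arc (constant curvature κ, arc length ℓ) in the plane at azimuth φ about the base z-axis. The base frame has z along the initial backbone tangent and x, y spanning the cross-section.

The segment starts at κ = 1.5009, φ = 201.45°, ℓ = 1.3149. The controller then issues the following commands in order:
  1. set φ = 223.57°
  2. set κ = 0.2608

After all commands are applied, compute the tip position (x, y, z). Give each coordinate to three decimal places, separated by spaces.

-0.162 -0.154 1.289

initial: κ=1.5009, φ=201.45°, ℓ=1.3149
cmd 1: set φ=223.57° → (κ,φ,ℓ)=(1.5009,223.57°,1.3149) → tip=(-0.6719,-0.6392,0.6130)
cmd 2: set κ=0.2608 → (κ,φ,ℓ)=(0.2608,223.57°,1.3149) → tip=(-0.1618,-0.1539,1.2893)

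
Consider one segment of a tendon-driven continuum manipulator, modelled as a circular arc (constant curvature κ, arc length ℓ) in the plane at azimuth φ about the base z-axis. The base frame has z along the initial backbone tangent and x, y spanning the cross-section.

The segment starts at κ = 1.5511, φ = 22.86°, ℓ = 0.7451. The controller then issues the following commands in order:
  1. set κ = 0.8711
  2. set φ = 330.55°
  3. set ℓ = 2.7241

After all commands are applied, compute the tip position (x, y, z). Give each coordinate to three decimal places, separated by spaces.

1.718 -0.970 0.798

initial: κ=1.5511, φ=22.86°, ℓ=0.7451
cmd 1: set κ=0.8711 → (κ,φ,ℓ)=(0.8711,22.86°,0.7451) → tip=(0.2151,0.0907,0.6939)
cmd 2: set φ=330.55° → (κ,φ,ℓ)=(0.8711,330.55°,0.7451) → tip=(0.2033,-0.1148,0.6939)
cmd 3: set ℓ=2.7241 → (κ,φ,ℓ)=(0.8711,330.55°,2.7241) → tip=(1.7182,-0.9702,0.7980)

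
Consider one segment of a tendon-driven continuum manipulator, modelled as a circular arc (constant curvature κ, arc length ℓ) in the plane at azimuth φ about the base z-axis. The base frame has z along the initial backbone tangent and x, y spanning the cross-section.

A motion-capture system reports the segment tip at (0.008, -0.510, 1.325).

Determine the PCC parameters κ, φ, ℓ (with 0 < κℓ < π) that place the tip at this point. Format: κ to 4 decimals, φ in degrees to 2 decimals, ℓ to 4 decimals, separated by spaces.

ρ = √(x²+y²) = √(0.008² + -0.510²) = 0.51006
φ = atan2(y, x) mod 360° = atan2(-0.510, 0.008) = 270.8987°
|p|² = ρ² + z² = 0.51006² + 1.325² = 2.01579
κ = 2ρ / |p|² = 2×0.51006 / 2.01579 = 0.50607
θ = 2·atan2(ρ, z) = 2·atan2(0.51006, 1.325) = 0.73494 rad
ℓ = θ/κ = 0.73494/0.50607 = 1.45225

0.5061 270.90 1.4522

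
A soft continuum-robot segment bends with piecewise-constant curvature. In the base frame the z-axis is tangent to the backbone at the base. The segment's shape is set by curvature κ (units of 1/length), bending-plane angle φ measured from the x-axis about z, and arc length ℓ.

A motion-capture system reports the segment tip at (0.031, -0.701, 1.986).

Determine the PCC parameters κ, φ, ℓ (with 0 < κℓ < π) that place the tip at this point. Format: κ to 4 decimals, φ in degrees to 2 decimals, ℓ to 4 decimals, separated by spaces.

ρ = √(x²+y²) = √(0.031² + -0.701²) = 0.70169
φ = atan2(y, x) mod 360° = atan2(-0.701, 0.031) = 272.5321°
|p|² = ρ² + z² = 0.70169² + 1.986² = 4.43656
κ = 2ρ / |p|² = 2×0.70169 / 4.43656 = 0.31632
θ = 2·atan2(ρ, z) = 2·atan2(0.70169, 1.986) = 0.67925 rad
ℓ = θ/κ = 0.67925/0.31632 = 2.14736

0.3163 272.53 2.1474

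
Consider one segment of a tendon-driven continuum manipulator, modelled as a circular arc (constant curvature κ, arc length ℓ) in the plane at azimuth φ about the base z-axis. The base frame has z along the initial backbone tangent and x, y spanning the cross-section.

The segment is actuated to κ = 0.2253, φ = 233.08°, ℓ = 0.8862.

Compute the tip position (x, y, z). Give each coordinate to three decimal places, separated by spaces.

-0.053 -0.070 0.880

θ = κ·ℓ = 0.2253 × 0.8862 = 0.19966 rad
ρ = (1 − cos θ)/κ = (1 − 0.98013)/0.2253 = 0.08818
z = sin θ / κ = 0.19834/0.2253 = 0.88032
x = ρ cos φ = 0.08818 × cos(233.08°) = -0.05297
y = ρ sin φ = 0.08818 × sin(233.08°) = -0.07049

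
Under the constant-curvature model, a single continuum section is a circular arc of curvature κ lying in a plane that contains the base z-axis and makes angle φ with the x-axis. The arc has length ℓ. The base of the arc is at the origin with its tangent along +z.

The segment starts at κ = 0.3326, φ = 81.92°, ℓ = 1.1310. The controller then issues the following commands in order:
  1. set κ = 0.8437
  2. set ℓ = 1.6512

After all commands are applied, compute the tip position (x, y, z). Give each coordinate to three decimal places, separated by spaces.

initial: κ=0.3326, φ=81.92°, ℓ=1.1310
cmd 1: set κ=0.8437 → (κ,φ,ℓ)=(0.8437,81.92°,1.1310) → tip=(0.0703,0.4949,0.9670)
cmd 2: set ℓ=1.6512 → (κ,φ,ℓ)=(0.8437,81.92°,1.6512) → tip=(0.1371,0.9661,1.1666)

0.137 0.966 1.167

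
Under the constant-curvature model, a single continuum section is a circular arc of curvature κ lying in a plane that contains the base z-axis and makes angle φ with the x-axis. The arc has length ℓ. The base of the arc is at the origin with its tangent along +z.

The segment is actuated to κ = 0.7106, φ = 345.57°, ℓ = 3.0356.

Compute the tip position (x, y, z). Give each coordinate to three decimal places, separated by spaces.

θ = κ·ℓ = 0.7106 × 3.0356 = 2.15710 rad
ρ = (1 − cos θ)/κ = (1 − -0.55328)/0.7106 = 2.18588
z = sin θ / κ = 0.83299/0.7106 = 1.17224
x = ρ cos φ = 2.18588 × cos(345.57°) = 2.11692
y = ρ sin φ = 2.18588 × sin(345.57°) = -0.54471

2.117 -0.545 1.172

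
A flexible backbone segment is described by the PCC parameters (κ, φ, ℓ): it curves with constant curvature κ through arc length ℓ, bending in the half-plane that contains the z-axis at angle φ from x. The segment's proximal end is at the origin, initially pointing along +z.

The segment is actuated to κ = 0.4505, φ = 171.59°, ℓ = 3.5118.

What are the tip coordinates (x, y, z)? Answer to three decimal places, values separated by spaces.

-2.221 0.328 2.220

θ = κ·ℓ = 0.4505 × 3.5118 = 1.58207 rad
ρ = (1 − cos θ)/κ = (1 − -0.01127)/0.4505 = 2.24477
z = sin θ / κ = 0.99994/0.4505 = 2.21961
x = ρ cos φ = 2.24477 × cos(171.59°) = -2.22063
y = ρ sin φ = 2.24477 × sin(171.59°) = 0.32831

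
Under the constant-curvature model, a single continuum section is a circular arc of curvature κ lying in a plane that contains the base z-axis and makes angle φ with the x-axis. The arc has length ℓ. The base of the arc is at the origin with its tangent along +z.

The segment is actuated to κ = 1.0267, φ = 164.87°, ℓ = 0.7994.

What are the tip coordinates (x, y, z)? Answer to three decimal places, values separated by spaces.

-0.299 0.081 0.713

θ = κ·ℓ = 1.0267 × 0.7994 = 0.82074 rad
ρ = (1 − cos θ)/κ = (1 − 0.68168)/1.0267 = 0.31004
z = sin θ / κ = 0.73165/1.0267 = 0.71263
x = ρ cos φ = 0.31004 × cos(164.87°) = -0.29930
y = ρ sin φ = 0.31004 × sin(164.87°) = 0.08092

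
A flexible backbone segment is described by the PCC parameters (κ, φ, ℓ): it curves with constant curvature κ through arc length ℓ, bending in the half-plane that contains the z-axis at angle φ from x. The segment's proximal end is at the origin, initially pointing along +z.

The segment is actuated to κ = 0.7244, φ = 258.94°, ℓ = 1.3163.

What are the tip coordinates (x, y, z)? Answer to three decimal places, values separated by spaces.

-0.112 -0.571 1.126

θ = κ·ℓ = 0.7244 × 1.3163 = 0.95353 rad
ρ = (1 − cos θ)/κ = (1 − 0.57881)/0.7244 = 0.58143
z = sin θ / κ = 0.81546/0.7244 = 1.12571
x = ρ cos φ = 0.58143 × cos(258.94°) = -0.11154
y = ρ sin φ = 0.58143 × sin(258.94°) = -0.57063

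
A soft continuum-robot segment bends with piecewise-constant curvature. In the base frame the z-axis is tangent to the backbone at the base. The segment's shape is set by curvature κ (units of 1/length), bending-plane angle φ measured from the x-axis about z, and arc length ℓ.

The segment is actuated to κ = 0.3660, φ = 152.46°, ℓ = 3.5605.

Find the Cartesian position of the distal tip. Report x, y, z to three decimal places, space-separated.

θ = κ·ℓ = 0.3660 × 3.5605 = 1.30314 rad
ρ = (1 − cos θ)/κ = (1 − 0.26447)/0.3660 = 2.00965
z = sin θ / κ = 0.96439/0.3660 = 2.63496
x = ρ cos φ = 2.00965 × cos(152.46°) = -1.78193
y = ρ sin φ = 2.00965 × sin(152.46°) = 0.92920

-1.782 0.929 2.635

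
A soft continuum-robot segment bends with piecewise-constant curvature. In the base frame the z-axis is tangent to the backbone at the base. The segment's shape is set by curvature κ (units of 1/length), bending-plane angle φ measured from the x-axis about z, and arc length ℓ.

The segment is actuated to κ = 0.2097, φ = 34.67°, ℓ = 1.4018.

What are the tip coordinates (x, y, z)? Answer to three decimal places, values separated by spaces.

0.168 0.116 1.382

θ = κ·ℓ = 0.2097 × 1.4018 = 0.29396 rad
ρ = (1 − cos θ)/κ = (1 − 0.95710)/0.2097 = 0.20456
z = sin θ / κ = 0.28974/0.2097 = 1.38170
x = ρ cos φ = 0.20456 × cos(34.67°) = 0.16823
y = ρ sin φ = 0.20456 × sin(34.67°) = 0.11636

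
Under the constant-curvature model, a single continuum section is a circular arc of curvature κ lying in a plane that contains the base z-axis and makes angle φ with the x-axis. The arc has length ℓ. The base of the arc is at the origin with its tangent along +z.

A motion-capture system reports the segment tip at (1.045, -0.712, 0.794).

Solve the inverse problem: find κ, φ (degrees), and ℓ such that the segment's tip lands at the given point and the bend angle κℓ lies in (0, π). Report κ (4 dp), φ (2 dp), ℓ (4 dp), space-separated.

1.1344 325.73 1.7809

ρ = √(x²+y²) = √(1.045² + -0.712²) = 1.26450
φ = atan2(y, x) mod 360° = atan2(-0.712, 1.045) = 325.7318°
|p|² = ρ² + z² = 1.26450² + 0.794² = 2.22940
κ = 2ρ / |p|² = 2×1.26450 / 2.22940 = 1.13439
θ = 2·atan2(ρ, z) = 2·atan2(1.26450, 0.794) = 2.02021 rad
ℓ = θ/κ = 2.02021/1.13439 = 1.78088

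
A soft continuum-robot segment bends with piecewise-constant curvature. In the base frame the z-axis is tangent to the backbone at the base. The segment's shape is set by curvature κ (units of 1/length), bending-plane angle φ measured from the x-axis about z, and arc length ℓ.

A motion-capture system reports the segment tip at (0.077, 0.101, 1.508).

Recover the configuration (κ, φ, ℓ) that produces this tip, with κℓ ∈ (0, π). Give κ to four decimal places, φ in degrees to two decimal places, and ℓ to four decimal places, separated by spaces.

ρ = √(x²+y²) = √(0.077² + 0.101²) = 0.12700
φ = atan2(y, x) mod 360° = atan2(0.101, 0.077) = 52.6790°
|p|² = ρ² + z² = 0.12700² + 1.508² = 2.29019
κ = 2ρ / |p|² = 2×0.12700 / 2.29019 = 0.11091
θ = 2·atan2(ρ, z) = 2·atan2(0.12700, 1.508) = 0.16804 rad
ℓ = θ/κ = 0.16804/0.11091 = 1.51512

0.1109 52.68 1.5151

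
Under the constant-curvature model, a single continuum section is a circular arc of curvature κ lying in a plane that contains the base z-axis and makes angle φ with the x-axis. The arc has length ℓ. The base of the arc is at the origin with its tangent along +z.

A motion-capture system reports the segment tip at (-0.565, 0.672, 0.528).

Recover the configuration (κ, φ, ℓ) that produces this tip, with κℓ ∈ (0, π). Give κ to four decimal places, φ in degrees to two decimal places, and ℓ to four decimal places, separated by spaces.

ρ = √(x²+y²) = √(-0.565² + 0.672²) = 0.87796
φ = atan2(y, x) mod 360° = atan2(0.672, -0.565) = 130.0562°
|p|² = ρ² + z² = 0.87796² + 0.528² = 1.04959
κ = 2ρ / |p|² = 2×0.87796 / 1.04959 = 1.67295
θ = 2·atan2(ρ, z) = 2·atan2(0.87796, 0.528) = 2.05870 rad
ℓ = θ/κ = 2.05870/1.67295 = 1.23058

1.6729 130.06 1.2306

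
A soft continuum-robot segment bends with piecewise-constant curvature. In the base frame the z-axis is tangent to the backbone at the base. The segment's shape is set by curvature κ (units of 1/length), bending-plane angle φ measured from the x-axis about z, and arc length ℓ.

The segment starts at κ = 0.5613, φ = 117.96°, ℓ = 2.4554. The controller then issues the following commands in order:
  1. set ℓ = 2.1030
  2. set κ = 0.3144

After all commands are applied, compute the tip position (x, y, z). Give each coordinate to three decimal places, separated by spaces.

initial: κ=0.5613, φ=117.96°, ℓ=2.4554
cmd 1: set ℓ=2.1030 → (κ,φ,ℓ)=(0.5613,117.96°,2.1030) → tip=(-0.5174,0.9748,1.6475)
cmd 2: set κ=0.3144 → (κ,φ,ℓ)=(0.3144,117.96°,2.1030) → tip=(-0.3143,0.5920,1.9531)

-0.314 0.592 1.953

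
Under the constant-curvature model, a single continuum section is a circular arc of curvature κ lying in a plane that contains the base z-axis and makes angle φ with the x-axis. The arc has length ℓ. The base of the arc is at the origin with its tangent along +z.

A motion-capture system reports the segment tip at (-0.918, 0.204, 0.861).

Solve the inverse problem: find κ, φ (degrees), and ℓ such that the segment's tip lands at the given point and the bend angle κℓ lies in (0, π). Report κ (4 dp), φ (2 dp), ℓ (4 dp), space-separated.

ρ = √(x²+y²) = √(-0.918² + 0.204²) = 0.94039
φ = atan2(y, x) mod 360° = atan2(0.204, -0.918) = 167.4712°
|p|² = ρ² + z² = 0.94039² + 0.861² = 1.62566
κ = 2ρ / |p|² = 2×0.94039 / 1.62566 = 1.15694
θ = 2·atan2(ρ, z) = 2·atan2(0.94039, 0.861) = 1.65889 rad
ℓ = θ/κ = 1.65889/1.15694 = 1.43386

1.1569 167.47 1.4339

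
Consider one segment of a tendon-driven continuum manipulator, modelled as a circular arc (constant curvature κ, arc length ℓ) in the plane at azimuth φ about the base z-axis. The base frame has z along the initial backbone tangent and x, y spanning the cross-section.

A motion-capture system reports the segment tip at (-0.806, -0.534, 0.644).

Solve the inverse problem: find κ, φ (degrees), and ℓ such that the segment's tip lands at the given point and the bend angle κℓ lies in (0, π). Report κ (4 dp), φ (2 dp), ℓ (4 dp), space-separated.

1.4329 213.53 1.3724

ρ = √(x²+y²) = √(-0.806² + -0.534²) = 0.96685
φ = atan2(y, x) mod 360° = atan2(-0.534, -0.806) = 213.5257°
|p|² = ρ² + z² = 0.96685² + 0.644² = 1.34953
κ = 2ρ / |p|² = 2×0.96685 / 1.34953 = 1.43287
θ = 2·atan2(ρ, z) = 2·atan2(0.96685, 0.644) = 1.96640 rad
ℓ = θ/κ = 1.96640/1.43287 = 1.37235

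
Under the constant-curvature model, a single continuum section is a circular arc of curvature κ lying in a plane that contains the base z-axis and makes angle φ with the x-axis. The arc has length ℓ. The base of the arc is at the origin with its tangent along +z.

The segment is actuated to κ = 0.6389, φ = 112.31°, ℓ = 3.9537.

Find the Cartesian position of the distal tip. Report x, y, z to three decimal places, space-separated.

-1.079 2.630 0.904

θ = κ·ℓ = 0.6389 × 3.9537 = 2.52602 rad
ρ = (1 − cos θ)/κ = (1 − -0.81644)/0.6389 = 2.84308
z = sin θ / κ = 0.57743/0.6389 = 0.90378
x = ρ cos φ = 2.84308 × cos(112.31°) = -1.07928
y = ρ sin φ = 2.84308 × sin(112.31°) = 2.63025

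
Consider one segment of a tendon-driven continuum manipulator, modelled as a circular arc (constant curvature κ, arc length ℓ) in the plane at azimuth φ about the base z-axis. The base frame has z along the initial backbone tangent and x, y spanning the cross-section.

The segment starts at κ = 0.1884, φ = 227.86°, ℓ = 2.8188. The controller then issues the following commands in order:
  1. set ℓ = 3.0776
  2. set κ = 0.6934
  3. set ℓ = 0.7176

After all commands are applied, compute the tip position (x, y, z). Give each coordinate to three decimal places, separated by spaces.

-0.117 -0.130 0.688

initial: κ=0.1884, φ=227.86°, ℓ=2.8188
cmd 1: set ℓ=3.0776 → (κ,φ,ℓ)=(0.1884,227.86°,3.0776) → tip=(-0.5821,-0.6433,2.9080)
cmd 2: set κ=0.6934 → (κ,φ,ℓ)=(0.6934,227.86°,3.0776) → tip=(-1.4842,-1.6403,1.2194)
cmd 3: set ℓ=0.7176 → (κ,φ,ℓ)=(0.6934,227.86°,0.7176) → tip=(-0.1173,-0.1297,0.6884)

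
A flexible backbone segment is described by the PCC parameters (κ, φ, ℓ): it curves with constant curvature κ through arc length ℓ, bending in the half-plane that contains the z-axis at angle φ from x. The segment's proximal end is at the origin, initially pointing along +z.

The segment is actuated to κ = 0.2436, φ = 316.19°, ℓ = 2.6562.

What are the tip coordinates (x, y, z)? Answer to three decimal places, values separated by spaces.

θ = κ·ℓ = 0.2436 × 2.6562 = 0.64705 rad
ρ = (1 − cos θ)/κ = (1 − 0.79787)/0.2436 = 0.82978
z = sin θ / κ = 0.60284/0.2436 = 2.47469
x = ρ cos φ = 0.82978 × cos(316.19°) = 0.59880
y = ρ sin φ = 0.82978 × sin(316.19°) = -0.57443

0.599 -0.574 2.475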